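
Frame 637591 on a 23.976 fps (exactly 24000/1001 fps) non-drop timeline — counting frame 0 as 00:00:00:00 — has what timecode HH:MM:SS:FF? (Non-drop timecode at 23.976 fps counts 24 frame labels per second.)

637591 ÷ 24 = 26566 full seconds, remainder 7 frames.
26566 s = 7 h 22 min 46 s.
Timecode: 07:22:46:07.

07:22:46:07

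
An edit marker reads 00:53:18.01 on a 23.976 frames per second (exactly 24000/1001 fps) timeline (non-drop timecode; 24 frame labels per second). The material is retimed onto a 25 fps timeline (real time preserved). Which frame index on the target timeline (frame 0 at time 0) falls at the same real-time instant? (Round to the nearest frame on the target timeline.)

frame 80031

Source frame index: (0×3600 + 53×60 + 18) × 24 + 1 = 76753.
Real time: 76753 / (24000/1001) = 76829753/24000 s.
Target frame: (76829753/24000) × (25) = 76829753/960 ≈ 80030.993 → 80031.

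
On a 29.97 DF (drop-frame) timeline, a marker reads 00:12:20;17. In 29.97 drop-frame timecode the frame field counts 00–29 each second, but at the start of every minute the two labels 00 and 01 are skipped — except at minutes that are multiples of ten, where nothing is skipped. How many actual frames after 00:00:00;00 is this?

22195

Complete 10-minute blocks: 1, each 17982 frames → 17982.
Remaining 2 whole minutes in the current block: 1800 + 1 × 1798 = 3598 frames.
Within the current minute: 20 × 30 + 17 − 2 = 615 (labels ;00/;01 skipped at this minute). Total = 17982 + 3598 + 615 = 22195.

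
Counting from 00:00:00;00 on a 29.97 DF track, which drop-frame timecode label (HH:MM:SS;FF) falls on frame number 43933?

00:24:25;27

Ten DF minutes hold 17982 frames, so frame 43933 lies in block 2 (frames 35964–53945) with 7969 frames into that block.
The block's first minute is 1800 frames and the rest 1798 each; 7969 frames reaches minute 4, so 2 × 18 + 4 × 2 = 44 labels have been skipped so far.
Adding those back, label number 43933 + 44 = 43977 at 30 labels/s is 1465 s + 27 f = 0 h 24 min 25 s frame 27, i.e. 00:24:25;27.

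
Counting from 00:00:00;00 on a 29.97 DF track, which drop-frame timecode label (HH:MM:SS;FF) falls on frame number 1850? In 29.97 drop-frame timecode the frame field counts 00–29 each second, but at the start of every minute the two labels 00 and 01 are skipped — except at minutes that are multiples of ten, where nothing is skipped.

00:01:01;22

Each 10-minute DF block holds 10 × 60 × 30 − 9 × 2 = 17982 frames. 1850 ÷ 17982 → 0 full blocks, remainder 1850.
Within the partial block the first minute is 1800 frames and each further minute 1798, so 1 further minute boundary passed. Total skipped labels = 18 × 0 + 2 × 1 = 2.
Non-drop label index = 1850 + 2 = 1852; at 30 labels/s that is 00:01:01:22, i.e. DF 00:01:01;22.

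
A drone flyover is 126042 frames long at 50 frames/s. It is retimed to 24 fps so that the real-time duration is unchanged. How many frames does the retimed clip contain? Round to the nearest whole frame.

Frames at target rate = 126042 × (24) / (50) = 1512504/25 ≈ 60500.160.
Nearest whole frame: 60500.

60500 frames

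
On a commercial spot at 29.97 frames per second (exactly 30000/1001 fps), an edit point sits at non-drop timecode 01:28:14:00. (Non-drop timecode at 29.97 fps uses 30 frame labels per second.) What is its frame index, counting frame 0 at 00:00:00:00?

Total seconds to the label: (1 × 3600 + 28 × 60 + 14) = 5294.
Frame index = 5294 × 30 + 0 = 158820.

frame 158820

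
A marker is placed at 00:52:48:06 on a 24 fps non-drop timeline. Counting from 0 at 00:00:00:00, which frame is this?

Total seconds to the label: (0 × 3600 + 52 × 60 + 48) = 3168.
Frame index = 3168 × 24 + 6 = 76038.

76038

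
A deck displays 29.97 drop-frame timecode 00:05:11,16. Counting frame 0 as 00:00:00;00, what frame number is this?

As if non-drop at 30 labels/s: (0 × 3600 + 5 × 60 + 11) × 30 + 16 = 9346.
Minute boundaries passed: 5; those not divisible by 10: 5 − 0 = 5; dropped labels = 2 × 5 = 10.
Actual frame index = 9346 − 10 = 9336.

9336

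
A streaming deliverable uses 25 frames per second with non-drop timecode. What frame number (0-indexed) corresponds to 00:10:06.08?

15158

Total seconds to the label: (0 × 3600 + 10 × 60 + 6) = 606.
Frame index = 606 × 25 + 8 = 15158.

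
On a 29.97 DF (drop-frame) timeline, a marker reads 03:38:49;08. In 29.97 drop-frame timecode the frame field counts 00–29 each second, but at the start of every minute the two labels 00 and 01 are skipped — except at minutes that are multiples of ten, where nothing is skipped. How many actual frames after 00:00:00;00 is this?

As if non-drop at 30 labels/s: (3 × 3600 + 38 × 60 + 49) × 30 + 8 = 393878.
Minute boundaries passed: 218; those not divisible by 10: 218 − 21 = 197; dropped labels = 2 × 197 = 394.
Actual frame index = 393878 − 394 = 393484.

393484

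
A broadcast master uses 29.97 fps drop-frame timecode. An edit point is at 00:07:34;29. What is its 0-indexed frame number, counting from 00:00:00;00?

13635

Complete 10-minute blocks: 0, each 17982 frames → 0.
Remaining 7 whole minutes in the current block: 1800 + 6 × 1798 = 12588 frames.
Within the current minute: 34 × 30 + 29 − 2 = 1047 (labels ;00/;01 skipped at this minute). Total = 0 + 12588 + 1047 = 13635.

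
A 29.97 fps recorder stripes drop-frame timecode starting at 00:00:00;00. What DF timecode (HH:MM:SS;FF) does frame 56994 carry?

Each 10-minute DF block holds 10 × 60 × 30 − 9 × 2 = 17982 frames. 56994 ÷ 17982 → 3 full blocks, remainder 3048.
Within the partial block the first minute is 1800 frames and each further minute 1798, so 1 further minute boundary passed. Total skipped labels = 18 × 3 + 2 × 1 = 56.
Non-drop label index = 56994 + 56 = 57050; at 30 labels/s that is 00:31:41:20, i.e. DF 00:31:41;20.

00:31:41;20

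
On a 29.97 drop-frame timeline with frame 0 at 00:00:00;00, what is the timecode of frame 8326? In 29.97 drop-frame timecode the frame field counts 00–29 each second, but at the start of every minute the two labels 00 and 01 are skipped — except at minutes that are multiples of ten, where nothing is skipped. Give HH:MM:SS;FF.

Each 10-minute DF block holds 10 × 60 × 30 − 9 × 2 = 17982 frames. 8326 ÷ 17982 → 0 full blocks, remainder 8326.
Within the partial block the first minute is 1800 frames and each further minute 1798, so 4 further minute boundaries passed. Total skipped labels = 18 × 0 + 2 × 4 = 8.
Non-drop label index = 8326 + 8 = 8334; at 30 labels/s that is 00:04:37:24, i.e. DF 00:04:37;24.

00:04:37;24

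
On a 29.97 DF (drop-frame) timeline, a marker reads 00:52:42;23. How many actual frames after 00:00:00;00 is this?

As if non-drop at 30 labels/s: (0 × 3600 + 52 × 60 + 42) × 30 + 23 = 94883.
Minute boundaries passed: 52; those not divisible by 10: 52 − 5 = 47; dropped labels = 2 × 47 = 94.
Actual frame index = 94883 − 94 = 94789.

94789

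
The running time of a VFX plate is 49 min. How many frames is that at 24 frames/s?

70560 frames

49 min = 2940 s.
Frames = 2940 × 24 = 70560.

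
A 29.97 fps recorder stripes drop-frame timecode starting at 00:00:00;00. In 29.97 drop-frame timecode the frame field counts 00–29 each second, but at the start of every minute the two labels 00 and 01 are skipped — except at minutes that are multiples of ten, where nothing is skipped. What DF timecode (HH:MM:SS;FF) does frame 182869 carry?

01:41:41;21

Each 10-minute DF block holds 10 × 60 × 30 − 9 × 2 = 17982 frames. 182869 ÷ 17982 → 10 full blocks, remainder 3049.
Within the partial block the first minute is 1800 frames and each further minute 1798, so 1 further minute boundary passed. Total skipped labels = 18 × 10 + 2 × 1 = 182.
Non-drop label index = 182869 + 182 = 183051; at 30 labels/s that is 01:41:41:21, i.e. DF 01:41:41;21.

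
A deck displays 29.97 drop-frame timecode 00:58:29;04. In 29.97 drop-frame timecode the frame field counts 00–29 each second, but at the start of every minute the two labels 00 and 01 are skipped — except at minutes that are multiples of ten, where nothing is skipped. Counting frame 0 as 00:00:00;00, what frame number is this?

105168

Complete 10-minute blocks: 5, each 17982 frames → 89910.
Remaining 8 whole minutes in the current block: 1800 + 7 × 1798 = 14386 frames.
Within the current minute: 29 × 30 + 4 − 2 = 872 (labels ;00/;01 skipped at this minute). Total = 89910 + 14386 + 872 = 105168.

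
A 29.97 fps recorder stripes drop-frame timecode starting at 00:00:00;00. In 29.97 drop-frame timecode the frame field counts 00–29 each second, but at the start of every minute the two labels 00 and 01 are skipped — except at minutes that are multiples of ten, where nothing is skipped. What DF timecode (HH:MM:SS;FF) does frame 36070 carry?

00:20:03;16

Each 10-minute DF block holds 10 × 60 × 30 − 9 × 2 = 17982 frames. 36070 ÷ 17982 → 2 full blocks, remainder 106.
Within the partial block the first minute is 1800 frames and each further minute 1798, so 0 further minute boundaries passed. Total skipped labels = 18 × 2 + 2 × 0 = 36.
Non-drop label index = 36070 + 36 = 36106; at 30 labels/s that is 00:20:03:16, i.e. DF 00:20:03;16.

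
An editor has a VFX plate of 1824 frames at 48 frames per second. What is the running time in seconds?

38 seconds

Running time = 1824 / (48) = 38 s.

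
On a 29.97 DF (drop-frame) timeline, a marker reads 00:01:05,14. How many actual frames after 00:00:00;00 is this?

As if non-drop at 30 labels/s: (0 × 3600 + 1 × 60 + 5) × 30 + 14 = 1964.
Minute boundaries passed: 1; those not divisible by 10: 1 − 0 = 1; dropped labels = 2 × 1 = 2.
Actual frame index = 1964 − 2 = 1962.

1962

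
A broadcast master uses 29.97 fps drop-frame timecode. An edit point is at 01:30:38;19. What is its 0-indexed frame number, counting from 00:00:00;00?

As if non-drop at 30 labels/s: (1 × 3600 + 30 × 60 + 38) × 30 + 19 = 163159.
Minute boundaries passed: 90; those not divisible by 10: 90 − 9 = 81; dropped labels = 2 × 81 = 162.
Actual frame index = 163159 − 162 = 162997.

162997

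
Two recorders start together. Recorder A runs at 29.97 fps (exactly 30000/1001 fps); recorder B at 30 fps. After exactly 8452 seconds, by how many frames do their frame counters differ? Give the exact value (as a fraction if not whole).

253560/1001 frames

A emits 30000/1001 × 8452 = 253560000/1001 frames; B emits 30 × 8452 = 253560.
Difference = 253560/1001 frames (≈ 253.3067); B is ahead of A.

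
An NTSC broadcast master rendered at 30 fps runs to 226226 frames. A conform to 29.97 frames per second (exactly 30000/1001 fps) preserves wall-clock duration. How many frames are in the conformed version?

226000 frames

Target frames = source frames × (target rate / source rate) = 226226 × (30000/1001)/(30) = 226226 × 1000/1001 = 226000.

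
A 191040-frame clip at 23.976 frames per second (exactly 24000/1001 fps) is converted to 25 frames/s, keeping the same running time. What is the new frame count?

199199 frames

Target frames = source frames × (target rate / source rate) = 191040 × (25)/(24000/1001) = 191040 × 1001/960 = 199199.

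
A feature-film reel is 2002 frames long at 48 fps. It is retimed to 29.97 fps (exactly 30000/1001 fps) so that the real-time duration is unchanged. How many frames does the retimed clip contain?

Target frames = source frames × (target rate / source rate) = 2002 × (30000/1001)/(48) = 2002 × 625/1001 = 1250.

1250 frames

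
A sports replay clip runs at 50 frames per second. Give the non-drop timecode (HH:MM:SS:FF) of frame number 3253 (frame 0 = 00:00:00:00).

00:01:05:03

3253 ÷ 50 = 65 full seconds, remainder 3 frames.
65 s = 0 h 1 min 5 s.
Timecode: 00:01:05:03.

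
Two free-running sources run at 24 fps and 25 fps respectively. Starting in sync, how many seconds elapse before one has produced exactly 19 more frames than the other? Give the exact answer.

19 seconds

The gap grows by |25 − 24| = 1 frame per second.
Time for a 19-frame gap: 19 ÷ (1) = 19 s.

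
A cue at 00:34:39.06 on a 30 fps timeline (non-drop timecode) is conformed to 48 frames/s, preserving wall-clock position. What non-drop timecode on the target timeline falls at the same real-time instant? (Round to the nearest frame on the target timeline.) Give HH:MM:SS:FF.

00:34:39:10

Source frame index: (0×3600 + 34×60 + 39) × 30 + 6 = 62376.
Real time: 62376 / (30) = 10396/5 s.
Target frame: (10396/5) × (48) = 499008/5 ≈ 99801.600 → 99802.
At 48 labels/s: frame 99802 → 00:34:39:10.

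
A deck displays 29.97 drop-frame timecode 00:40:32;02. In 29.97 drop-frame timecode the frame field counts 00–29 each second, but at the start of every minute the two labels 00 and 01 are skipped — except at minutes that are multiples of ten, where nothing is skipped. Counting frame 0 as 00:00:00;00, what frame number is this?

Complete 10-minute blocks: 4, each 17982 frames → 71928.
Remaining 0 whole minutes in the current block: 0 frames.
Within the current minute: 32 × 30 + 2 = 962. Total = 71928 + 0 + 962 = 72890.

72890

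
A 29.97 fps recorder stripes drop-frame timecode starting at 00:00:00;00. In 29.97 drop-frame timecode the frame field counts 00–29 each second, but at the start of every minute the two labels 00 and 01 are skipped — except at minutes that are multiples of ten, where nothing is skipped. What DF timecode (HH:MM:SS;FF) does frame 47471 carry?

00:26:23;29

Ten DF minutes hold 17982 frames, so frame 47471 lies in block 2 (frames 35964–53945) with 11507 frames into that block.
The block's first minute is 1800 frames and the rest 1798 each; 11507 frames reaches minute 6, so 2 × 18 + 6 × 2 = 48 labels have been skipped so far.
Adding those back, label number 47471 + 48 = 47519 at 30 labels/s is 1583 s + 29 f = 0 h 26 min 23 s frame 29, i.e. 00:26:23;29.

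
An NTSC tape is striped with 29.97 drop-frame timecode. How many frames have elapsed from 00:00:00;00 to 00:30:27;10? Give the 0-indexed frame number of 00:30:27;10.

Complete 10-minute blocks: 3, each 17982 frames → 53946.
Remaining 0 whole minutes in the current block: 0 frames.
Within the current minute: 27 × 30 + 10 = 820. Total = 53946 + 0 + 820 = 54766.

54766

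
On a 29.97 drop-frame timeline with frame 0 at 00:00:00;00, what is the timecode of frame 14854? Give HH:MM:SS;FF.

Ten DF minutes hold 17982 frames, so frame 14854 lies in block 0 (frames 0–17981) with 14854 frames into that block.
The block's first minute is 1800 frames and the rest 1798 each; 14854 frames reaches minute 8, so 0 × 18 + 8 × 2 = 16 labels have been skipped so far.
Adding those back, label number 14854 + 16 = 14870 at 30 labels/s is 495 s + 20 f = 0 h 8 min 15 s frame 20, i.e. 00:08:15;20.

00:08:15;20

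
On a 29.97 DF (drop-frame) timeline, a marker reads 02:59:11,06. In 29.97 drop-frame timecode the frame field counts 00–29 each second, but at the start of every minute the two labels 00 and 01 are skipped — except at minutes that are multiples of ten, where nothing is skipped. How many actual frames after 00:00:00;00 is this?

322212

As if non-drop at 30 labels/s: (2 × 3600 + 59 × 60 + 11) × 30 + 6 = 322536.
Minute boundaries passed: 179; those not divisible by 10: 179 − 17 = 162; dropped labels = 2 × 162 = 324.
Actual frame index = 322536 − 324 = 322212.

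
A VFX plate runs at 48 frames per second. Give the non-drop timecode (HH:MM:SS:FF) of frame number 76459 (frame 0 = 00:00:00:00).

76459 ÷ 48 = 1592 full seconds, remainder 43 frames.
1592 s = 0 h 26 min 32 s.
Timecode: 00:26:32:43.

00:26:32:43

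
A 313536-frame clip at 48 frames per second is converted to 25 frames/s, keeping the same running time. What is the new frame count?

Target frames = source frames × (target rate / source rate) = 313536 × (25)/(48) = 313536 × 25/48 = 163300.

163300 frames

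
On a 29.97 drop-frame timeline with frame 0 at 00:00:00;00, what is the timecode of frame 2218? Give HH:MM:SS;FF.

00:01:14;00

Each 10-minute DF block holds 10 × 60 × 30 − 9 × 2 = 17982 frames. 2218 ÷ 17982 → 0 full blocks, remainder 2218.
Within the partial block the first minute is 1800 frames and each further minute 1798, so 1 further minute boundary passed. Total skipped labels = 18 × 0 + 2 × 1 = 2.
Non-drop label index = 2218 + 2 = 2220; at 30 labels/s that is 00:01:14:00, i.e. DF 00:01:14;00.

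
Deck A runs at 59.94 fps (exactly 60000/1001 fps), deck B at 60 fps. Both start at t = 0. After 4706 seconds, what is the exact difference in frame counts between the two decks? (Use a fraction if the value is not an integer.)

A emits 60000/1001 × 4706 = 21720000/77 frames; B emits 60 × 4706 = 282360.
Difference = 21720/77 frames (≈ 282.0779); B is ahead of A.

21720/77 frames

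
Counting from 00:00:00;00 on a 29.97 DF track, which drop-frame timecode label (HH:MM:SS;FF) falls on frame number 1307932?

Each 10-minute DF block holds 10 × 60 × 30 − 9 × 2 = 17982 frames. 1307932 ÷ 17982 → 72 full blocks, remainder 13228.
Within the partial block the first minute is 1800 frames and each further minute 1798, so 7 further minute boundaries passed. Total skipped labels = 18 × 72 + 2 × 7 = 1310.
Non-drop label index = 1307932 + 1310 = 1309242; at 30 labels/s that is 12:07:21:12, i.e. DF 12:07:21;12.

12:07:21;12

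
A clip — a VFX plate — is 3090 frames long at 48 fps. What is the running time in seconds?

64.375 seconds

Running time = 3090 / (48) = 64.375 s.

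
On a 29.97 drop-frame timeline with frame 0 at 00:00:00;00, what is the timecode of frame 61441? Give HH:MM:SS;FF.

00:34:10;03

Ten DF minutes hold 17982 frames, so frame 61441 lies in block 3 (frames 53946–71927) with 7495 frames into that block.
The block's first minute is 1800 frames and the rest 1798 each; 7495 frames reaches minute 4, so 3 × 18 + 4 × 2 = 62 labels have been skipped so far.
Adding those back, label number 61441 + 62 = 61503 at 30 labels/s is 2050 s + 3 f = 0 h 34 min 10 s frame 3, i.e. 00:34:10;03.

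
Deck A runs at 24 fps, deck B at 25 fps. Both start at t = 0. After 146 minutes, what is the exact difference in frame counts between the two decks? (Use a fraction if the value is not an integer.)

146 min = 8760 s.
A emits 24 × 8760 = 210240 frames; B emits 25 × 8760 = 219000.
Difference = 8760 frames; B is ahead of A.

8760 frames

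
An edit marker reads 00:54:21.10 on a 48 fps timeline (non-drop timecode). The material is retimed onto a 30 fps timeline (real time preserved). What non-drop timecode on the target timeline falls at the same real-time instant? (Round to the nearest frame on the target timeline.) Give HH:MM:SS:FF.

00:54:21:06

Source frame index: (0×3600 + 54×60 + 21) × 48 + 10 = 156538.
Real time: 156538 / (48) = 78269/24 s.
Target frame: (78269/24) × (30) = 391345/4 ≈ 97836.250 → 97836.
At 30 labels/s: frame 97836 → 00:54:21:06.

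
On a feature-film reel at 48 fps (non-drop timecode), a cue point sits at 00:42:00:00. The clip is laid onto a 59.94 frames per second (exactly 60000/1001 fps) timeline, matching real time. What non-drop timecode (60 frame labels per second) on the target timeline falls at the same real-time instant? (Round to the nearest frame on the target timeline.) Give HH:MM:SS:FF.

Source frame index: (0×3600 + 42×60 + 0) × 48 + 0 = 120960.
Real time: 120960 / (48) = 2520 s.
Target frame: (2520) × (60000/1001) = 21600000/143 ≈ 151048.951 → 151049.
At 60 labels/s: frame 151049 → 00:41:57:29.

00:41:57:29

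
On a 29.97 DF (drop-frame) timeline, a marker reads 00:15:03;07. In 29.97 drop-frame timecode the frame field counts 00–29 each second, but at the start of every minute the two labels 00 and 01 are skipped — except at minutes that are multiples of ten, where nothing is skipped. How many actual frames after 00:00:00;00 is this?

Complete 10-minute blocks: 1, each 17982 frames → 17982.
Remaining 5 whole minutes in the current block: 1800 + 4 × 1798 = 8992 frames.
Within the current minute: 3 × 30 + 7 − 2 = 95 (labels ;00/;01 skipped at this minute). Total = 17982 + 8992 + 95 = 27069.

27069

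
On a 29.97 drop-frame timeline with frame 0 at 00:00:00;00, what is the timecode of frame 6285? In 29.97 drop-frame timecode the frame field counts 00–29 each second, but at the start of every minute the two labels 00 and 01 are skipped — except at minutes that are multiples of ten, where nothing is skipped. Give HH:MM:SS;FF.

00:03:29;21

Each 10-minute DF block holds 10 × 60 × 30 − 9 × 2 = 17982 frames. 6285 ÷ 17982 → 0 full blocks, remainder 6285.
Within the partial block the first minute is 1800 frames and each further minute 1798, so 3 further minute boundaries passed. Total skipped labels = 18 × 0 + 2 × 3 = 6.
Non-drop label index = 6285 + 6 = 6291; at 30 labels/s that is 00:03:29:21, i.e. DF 00:03:29;21.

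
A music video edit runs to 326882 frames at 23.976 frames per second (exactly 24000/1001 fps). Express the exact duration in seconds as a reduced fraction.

Running time = 326882 ÷ (24000/1001) = 326882 × 1001/24000 = 163604441/12000 s.

163604441/12000 seconds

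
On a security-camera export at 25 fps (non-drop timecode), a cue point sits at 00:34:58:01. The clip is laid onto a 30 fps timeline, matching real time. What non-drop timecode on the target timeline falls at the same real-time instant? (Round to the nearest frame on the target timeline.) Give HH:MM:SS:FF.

00:34:58:01

Source frame index: (0×3600 + 34×60 + 58) × 25 + 1 = 52451.
Real time: 52451 / (25) = 52451/25 s.
Target frame: (52451/25) × (30) = 314706/5 ≈ 62941.200 → 62941.
At 30 labels/s: frame 62941 → 00:34:58:01.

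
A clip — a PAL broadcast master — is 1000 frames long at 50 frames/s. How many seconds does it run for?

Running time = 1000 / (50) = 20 s.

20 seconds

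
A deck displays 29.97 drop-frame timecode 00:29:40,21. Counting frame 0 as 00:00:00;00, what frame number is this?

Complete 10-minute blocks: 2, each 17982 frames → 35964.
Remaining 9 whole minutes in the current block: 1800 + 8 × 1798 = 16184 frames.
Within the current minute: 40 × 30 + 21 − 2 = 1219 (labels ;00/;01 skipped at this minute). Total = 35964 + 16184 + 1219 = 53367.

53367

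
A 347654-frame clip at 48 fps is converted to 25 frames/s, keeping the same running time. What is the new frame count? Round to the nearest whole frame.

181070 frames

Frames at target rate = 347654 × (25) / (48) = 4345675/24 ≈ 181069.792.
Nearest whole frame: 181070.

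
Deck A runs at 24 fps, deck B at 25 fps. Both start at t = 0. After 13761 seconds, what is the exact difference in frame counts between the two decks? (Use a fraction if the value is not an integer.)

13761 frames

A emits 24 × 13761 = 330264 frames; B emits 25 × 13761 = 344025.
Difference = 13761 frames; B is ahead of A.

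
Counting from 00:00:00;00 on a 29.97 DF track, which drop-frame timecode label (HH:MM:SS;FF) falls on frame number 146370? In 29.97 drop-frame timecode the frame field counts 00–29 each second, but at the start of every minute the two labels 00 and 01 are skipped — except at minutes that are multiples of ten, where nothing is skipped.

01:21:23;26

Ten DF minutes hold 17982 frames, so frame 146370 lies in block 8 (frames 143856–161837) with 2514 frames into that block.
The block's first minute is 1800 frames and the rest 1798 each; 2514 frames reaches minute 1, so 8 × 18 + 1 × 2 = 146 labels have been skipped so far.
Adding those back, label number 146370 + 146 = 146516 at 30 labels/s is 4883 s + 26 f = 1 h 21 min 23 s frame 26, i.e. 01:21:23;26.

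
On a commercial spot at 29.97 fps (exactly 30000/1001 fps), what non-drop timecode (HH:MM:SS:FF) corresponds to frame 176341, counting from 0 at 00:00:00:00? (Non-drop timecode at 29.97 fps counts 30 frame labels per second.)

176341 ÷ 30 = 5878 full seconds, remainder 1 frame.
5878 s = 1 h 37 min 58 s.
Timecode: 01:37:58:01.

01:37:58:01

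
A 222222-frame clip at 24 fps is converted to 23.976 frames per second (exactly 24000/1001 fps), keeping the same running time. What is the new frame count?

Target frames = source frames × (target rate / source rate) = 222222 × (24000/1001)/(24) = 222222 × 1000/1001 = 222000.

222000 frames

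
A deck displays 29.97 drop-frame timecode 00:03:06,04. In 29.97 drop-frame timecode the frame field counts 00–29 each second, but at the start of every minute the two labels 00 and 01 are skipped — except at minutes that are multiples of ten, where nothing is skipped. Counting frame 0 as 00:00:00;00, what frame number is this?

5578

As if non-drop at 30 labels/s: (0 × 3600 + 3 × 60 + 6) × 30 + 4 = 5584.
Minute boundaries passed: 3; those not divisible by 10: 3 − 0 = 3; dropped labels = 2 × 3 = 6.
Actual frame index = 5584 − 6 = 5578.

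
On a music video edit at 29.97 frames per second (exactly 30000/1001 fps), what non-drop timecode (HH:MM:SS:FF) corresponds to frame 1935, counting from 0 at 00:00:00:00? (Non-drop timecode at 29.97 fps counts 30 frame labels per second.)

00:01:04:15

1935 ÷ 30 = 64 full seconds, remainder 15 frames.
64 s = 0 h 1 min 4 s.
Timecode: 00:01:04:15.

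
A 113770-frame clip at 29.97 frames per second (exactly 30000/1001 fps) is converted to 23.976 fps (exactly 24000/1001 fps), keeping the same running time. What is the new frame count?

Target frames = source frames × (target rate / source rate) = 113770 × (24000/1001)/(30000/1001) = 113770 × 4/5 = 91016.

91016 frames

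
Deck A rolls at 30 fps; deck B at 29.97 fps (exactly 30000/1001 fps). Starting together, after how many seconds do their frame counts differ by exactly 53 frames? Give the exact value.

The gap grows by |30000/1001 − 30| = 30/1001 frames per second.
Time for a 53-frame gap: 53 ÷ (30/1001) = 53053/30 s.

53053/30 seconds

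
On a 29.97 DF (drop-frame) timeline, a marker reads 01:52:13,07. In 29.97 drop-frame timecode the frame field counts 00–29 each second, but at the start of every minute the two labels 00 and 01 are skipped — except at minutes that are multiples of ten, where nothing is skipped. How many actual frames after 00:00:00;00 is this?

201795

As if non-drop at 30 labels/s: (1 × 3600 + 52 × 60 + 13) × 30 + 7 = 201997.
Minute boundaries passed: 112; those not divisible by 10: 112 − 11 = 101; dropped labels = 2 × 101 = 202.
Actual frame index = 201997 − 202 = 201795.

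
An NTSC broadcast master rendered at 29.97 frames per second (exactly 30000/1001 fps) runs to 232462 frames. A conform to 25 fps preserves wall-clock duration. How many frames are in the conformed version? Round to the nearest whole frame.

Frames at target rate = 232462 × (25) / (30000/1001) = 116347231/600 ≈ 193912.052.
Nearest whole frame: 193912.

193912 frames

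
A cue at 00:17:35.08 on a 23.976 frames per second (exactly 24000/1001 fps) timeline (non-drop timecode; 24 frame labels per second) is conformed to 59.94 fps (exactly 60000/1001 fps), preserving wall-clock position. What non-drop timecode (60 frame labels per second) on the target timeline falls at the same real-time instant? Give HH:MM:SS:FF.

00:17:35:20

Source frame index: (0×3600 + 17×60 + 35) × 24 + 8 = 25328.
Real time: 25328 / (24000/1001) = 1584583/1500 s.
Target frame: (1584583/1500) × (60000/1001) = 63320.
At 60 labels/s: frame 63320 → 00:17:35:20.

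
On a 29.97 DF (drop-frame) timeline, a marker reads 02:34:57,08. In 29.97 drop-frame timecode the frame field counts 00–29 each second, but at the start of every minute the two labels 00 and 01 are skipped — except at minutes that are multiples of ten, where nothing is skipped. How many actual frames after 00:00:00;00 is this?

278640

As if non-drop at 30 labels/s: (2 × 3600 + 34 × 60 + 57) × 30 + 8 = 278918.
Minute boundaries passed: 154; those not divisible by 10: 154 − 15 = 139; dropped labels = 2 × 139 = 278.
Actual frame index = 278918 − 278 = 278640.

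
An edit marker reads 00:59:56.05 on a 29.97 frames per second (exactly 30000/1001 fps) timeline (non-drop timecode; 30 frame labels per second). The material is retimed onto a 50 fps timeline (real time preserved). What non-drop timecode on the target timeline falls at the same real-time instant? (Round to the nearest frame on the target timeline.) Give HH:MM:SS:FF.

00:59:59:38

Source frame index: (0×3600 + 59×60 + 56) × 30 + 5 = 107885.
Real time: 107885 / (30000/1001) = 21598577/6000 s.
Target frame: (21598577/6000) × (50) = 21598577/120 ≈ 179988.142 → 179988.
At 50 labels/s: frame 179988 → 00:59:59:38.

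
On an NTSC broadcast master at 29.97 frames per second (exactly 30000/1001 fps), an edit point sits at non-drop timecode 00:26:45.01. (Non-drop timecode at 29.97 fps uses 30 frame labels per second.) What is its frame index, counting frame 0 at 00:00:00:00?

frame 48151

Total seconds to the label: (0 × 3600 + 26 × 60 + 45) = 1605.
Frame index = 1605 × 30 + 1 = 48151.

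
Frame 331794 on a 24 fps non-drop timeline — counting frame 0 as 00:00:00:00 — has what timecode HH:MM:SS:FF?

03:50:24:18

331794 ÷ 24 = 13824 full seconds, remainder 18 frames.
13824 s = 3 h 50 min 24 s.
Timecode: 03:50:24:18.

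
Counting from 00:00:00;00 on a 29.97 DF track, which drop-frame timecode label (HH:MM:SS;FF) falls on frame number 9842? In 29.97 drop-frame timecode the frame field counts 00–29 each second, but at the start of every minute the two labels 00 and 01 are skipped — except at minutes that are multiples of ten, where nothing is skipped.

Each 10-minute DF block holds 10 × 60 × 30 − 9 × 2 = 17982 frames. 9842 ÷ 17982 → 0 full blocks, remainder 9842.
Within the partial block the first minute is 1800 frames and each further minute 1798, so 5 further minute boundaries passed. Total skipped labels = 18 × 0 + 2 × 5 = 10.
Non-drop label index = 9842 + 10 = 9852; at 30 labels/s that is 00:05:28:12, i.e. DF 00:05:28;12.

00:05:28;12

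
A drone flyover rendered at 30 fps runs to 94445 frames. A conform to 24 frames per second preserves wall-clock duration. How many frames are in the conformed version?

Target frames = source frames × (target rate / source rate) = 94445 × (24)/(30) = 94445 × 4/5 = 75556.

75556 frames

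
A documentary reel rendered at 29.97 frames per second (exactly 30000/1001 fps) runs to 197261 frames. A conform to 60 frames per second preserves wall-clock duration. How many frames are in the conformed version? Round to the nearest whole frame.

Frames at target rate = 197261 × (60) / (30000/1001) = 197458261/500 ≈ 394916.522.
Nearest whole frame: 394917.

394917 frames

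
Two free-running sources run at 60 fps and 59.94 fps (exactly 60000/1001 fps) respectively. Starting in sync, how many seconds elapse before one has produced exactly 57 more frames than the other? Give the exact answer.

950.95 seconds

The gap grows by |60000/1001 − 60| = 60/1001 frames per second.
Time for a 57-frame gap: 57 ÷ (60/1001) = 950.95 s.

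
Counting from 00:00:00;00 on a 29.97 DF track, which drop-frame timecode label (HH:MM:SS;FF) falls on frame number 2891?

Each 10-minute DF block holds 10 × 60 × 30 − 9 × 2 = 17982 frames. 2891 ÷ 17982 → 0 full blocks, remainder 2891.
Within the partial block the first minute is 1800 frames and each further minute 1798, so 1 further minute boundary passed. Total skipped labels = 18 × 0 + 2 × 1 = 2.
Non-drop label index = 2891 + 2 = 2893; at 30 labels/s that is 00:01:36:13, i.e. DF 00:01:36;13.

00:01:36;13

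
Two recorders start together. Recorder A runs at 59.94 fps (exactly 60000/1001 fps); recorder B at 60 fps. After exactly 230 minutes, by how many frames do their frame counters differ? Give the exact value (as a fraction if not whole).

828000/1001 frames

230 min = 13800 s.
A emits 60000/1001 × 13800 = 828000000/1001 frames; B emits 60 × 13800 = 828000.
Difference = 828000/1001 frames (≈ 827.1728); B is ahead of A.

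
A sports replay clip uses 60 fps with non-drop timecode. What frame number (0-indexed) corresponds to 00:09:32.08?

Total seconds to the label: (0 × 3600 + 9 × 60 + 32) = 572.
Frame index = 572 × 60 + 8 = 34328.

34328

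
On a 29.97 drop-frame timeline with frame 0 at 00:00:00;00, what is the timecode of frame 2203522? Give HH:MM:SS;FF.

Ten DF minutes hold 17982 frames, so frame 2203522 lies in block 122 (frames 2193804–2211785) with 9718 frames into that block.
The block's first minute is 1800 frames and the rest 1798 each; 9718 frames reaches minute 5, so 122 × 18 + 5 × 2 = 2206 labels have been skipped so far.
Adding those back, label number 2203522 + 2206 = 2205728 at 30 labels/s is 73524 s + 8 f = 20 h 25 min 24 s frame 8, i.e. 20:25:24;08.

20:25:24;08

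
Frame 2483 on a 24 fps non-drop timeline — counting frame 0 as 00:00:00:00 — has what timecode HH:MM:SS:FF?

2483 ÷ 24 = 103 full seconds, remainder 11 frames.
103 s = 0 h 1 min 43 s.
Timecode: 00:01:43:11.

00:01:43:11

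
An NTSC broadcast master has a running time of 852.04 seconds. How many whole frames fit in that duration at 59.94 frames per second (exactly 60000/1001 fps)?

Frames = 852.04 × 60000/1001 = 7303200/143 ≈ 51071.3287.
Complete frames: 51071.

51071 frames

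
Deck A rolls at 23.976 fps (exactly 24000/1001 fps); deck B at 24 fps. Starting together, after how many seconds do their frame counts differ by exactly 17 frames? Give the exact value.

17017/24 seconds

The gap grows by |24 − 24000/1001| = 24/1001 frames per second.
Time for a 17-frame gap: 17 ÷ (24/1001) = 17017/24 s.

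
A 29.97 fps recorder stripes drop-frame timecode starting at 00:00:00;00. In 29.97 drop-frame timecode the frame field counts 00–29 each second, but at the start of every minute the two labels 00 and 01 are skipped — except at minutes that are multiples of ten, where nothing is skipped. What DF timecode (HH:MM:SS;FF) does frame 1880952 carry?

Ten DF minutes hold 17982 frames, so frame 1880952 lies in block 104 (frames 1870128–1888109) with 10824 frames into that block.
The block's first minute is 1800 frames and the rest 1798 each; 10824 frames reaches minute 6, so 104 × 18 + 6 × 2 = 1884 labels have been skipped so far.
Adding those back, label number 1880952 + 1884 = 1882836 at 30 labels/s is 62761 s + 6 f = 17 h 26 min 1 s frame 6, i.e. 17:26:01;06.

17:26:01;06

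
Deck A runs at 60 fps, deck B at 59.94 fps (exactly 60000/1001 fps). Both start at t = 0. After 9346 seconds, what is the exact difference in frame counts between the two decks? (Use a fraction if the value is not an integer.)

560760/1001 frames

A emits 60 × 9346 = 560760 frames; B emits 60000/1001 × 9346 = 560760000/1001.
Difference = 560760/1001 frames (≈ 560.1998); B is behind A.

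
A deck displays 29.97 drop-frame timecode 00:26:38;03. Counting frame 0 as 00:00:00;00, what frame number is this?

As if non-drop at 30 labels/s: (0 × 3600 + 26 × 60 + 38) × 30 + 3 = 47943.
Minute boundaries passed: 26; those not divisible by 10: 26 − 2 = 24; dropped labels = 2 × 24 = 48.
Actual frame index = 47943 − 48 = 47895.

47895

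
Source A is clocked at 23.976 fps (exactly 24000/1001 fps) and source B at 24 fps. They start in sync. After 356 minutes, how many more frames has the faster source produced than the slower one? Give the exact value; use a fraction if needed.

512640/1001 frames

356 min = 21360 s.
A emits 24000/1001 × 21360 = 512640000/1001 frames; B emits 24 × 21360 = 512640.
Difference = 512640/1001 frames (≈ 512.1279); B is ahead of A.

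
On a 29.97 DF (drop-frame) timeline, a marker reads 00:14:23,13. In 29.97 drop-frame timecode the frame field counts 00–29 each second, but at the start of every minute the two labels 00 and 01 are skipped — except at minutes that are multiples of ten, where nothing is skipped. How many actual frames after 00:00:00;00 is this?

25877

Complete 10-minute blocks: 1, each 17982 frames → 17982.
Remaining 4 whole minutes in the current block: 1800 + 3 × 1798 = 7194 frames.
Within the current minute: 23 × 30 + 13 − 2 = 701 (labels ;00/;01 skipped at this minute). Total = 17982 + 7194 + 701 = 25877.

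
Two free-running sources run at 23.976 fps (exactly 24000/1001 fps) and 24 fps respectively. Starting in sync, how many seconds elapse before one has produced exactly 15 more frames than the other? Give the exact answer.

625.625 seconds

The gap grows by |24 − 24000/1001| = 24/1001 frames per second.
Time for a 15-frame gap: 15 ÷ (24/1001) = 625.625 s.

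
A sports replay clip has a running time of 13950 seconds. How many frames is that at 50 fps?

697500 frames

Frames = 13950 × 50 = 697500.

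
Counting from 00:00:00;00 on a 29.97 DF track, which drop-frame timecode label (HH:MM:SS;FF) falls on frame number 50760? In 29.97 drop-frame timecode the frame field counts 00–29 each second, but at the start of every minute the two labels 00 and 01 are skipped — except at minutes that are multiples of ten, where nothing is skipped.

00:28:13;22

Each 10-minute DF block holds 10 × 60 × 30 − 9 × 2 = 17982 frames. 50760 ÷ 17982 → 2 full blocks, remainder 14796.
Within the partial block the first minute is 1800 frames and each further minute 1798, so 8 further minute boundaries passed. Total skipped labels = 18 × 2 + 2 × 8 = 52.
Non-drop label index = 50760 + 52 = 50812; at 30 labels/s that is 00:28:13:22, i.e. DF 00:28:13;22.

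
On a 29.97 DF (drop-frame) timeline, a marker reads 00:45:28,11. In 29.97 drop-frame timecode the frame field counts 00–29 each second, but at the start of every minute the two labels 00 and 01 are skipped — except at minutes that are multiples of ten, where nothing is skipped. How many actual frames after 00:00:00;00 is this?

As if non-drop at 30 labels/s: (0 × 3600 + 45 × 60 + 28) × 30 + 11 = 81851.
Minute boundaries passed: 45; those not divisible by 10: 45 − 4 = 41; dropped labels = 2 × 41 = 82.
Actual frame index = 81851 − 82 = 81769.

81769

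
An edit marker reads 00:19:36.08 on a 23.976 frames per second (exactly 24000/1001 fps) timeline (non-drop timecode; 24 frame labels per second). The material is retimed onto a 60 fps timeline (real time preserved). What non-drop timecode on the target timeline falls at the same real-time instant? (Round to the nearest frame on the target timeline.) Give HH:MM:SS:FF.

Source frame index: (0×3600 + 19×60 + 36) × 24 + 8 = 28232.
Real time: 28232 / (24000/1001) = 3532529/3000 s.
Target frame: (3532529/3000) × (60) = 3532529/50 ≈ 70650.580 → 70651.
At 60 labels/s: frame 70651 → 00:19:37:31.

00:19:37:31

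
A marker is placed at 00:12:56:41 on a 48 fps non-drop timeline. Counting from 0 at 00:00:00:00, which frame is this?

Total seconds to the label: (0 × 3600 + 12 × 60 + 56) = 776.
Frame index = 776 × 48 + 41 = 37289.

frame 37289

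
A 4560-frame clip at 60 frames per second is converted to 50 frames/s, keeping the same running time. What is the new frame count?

3800 frames

Target frames = source frames × (target rate / source rate) = 4560 × (50)/(60) = 4560 × 5/6 = 3800.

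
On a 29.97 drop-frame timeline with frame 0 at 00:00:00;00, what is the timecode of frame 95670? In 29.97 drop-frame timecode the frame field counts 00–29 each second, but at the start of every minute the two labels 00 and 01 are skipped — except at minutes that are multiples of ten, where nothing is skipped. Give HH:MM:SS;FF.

Ten DF minutes hold 17982 frames, so frame 95670 lies in block 5 (frames 89910–107891) with 5760 frames into that block.
The block's first minute is 1800 frames and the rest 1798 each; 5760 frames reaches minute 3, so 5 × 18 + 3 × 2 = 96 labels have been skipped so far.
Adding those back, label number 95670 + 96 = 95766 at 30 labels/s is 3192 s + 6 f = 0 h 53 min 12 s frame 6, i.e. 00:53:12;06.

00:53:12;06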